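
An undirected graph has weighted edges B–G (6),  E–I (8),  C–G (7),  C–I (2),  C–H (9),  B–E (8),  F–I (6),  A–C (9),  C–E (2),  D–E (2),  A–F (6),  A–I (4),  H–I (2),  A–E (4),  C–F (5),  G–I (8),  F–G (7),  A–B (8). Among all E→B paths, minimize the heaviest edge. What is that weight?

7

Comparing a few candidate routes:
E - C - I - F - G - B: max(2, 2, 6, 7, 6) = 7
E - A - F - I - C - G - B: max(4, 6, 6, 2, 7, 6) = 7
E - C - F - G - B: max(2, 5, 7, 6) = 7
E - C - I - A - F - G - B: max(2, 2, 4, 6, 7, 6) = 7
E - C - G - B: max(2, 7, 6) = 7
The minimum achievable maximum is 7.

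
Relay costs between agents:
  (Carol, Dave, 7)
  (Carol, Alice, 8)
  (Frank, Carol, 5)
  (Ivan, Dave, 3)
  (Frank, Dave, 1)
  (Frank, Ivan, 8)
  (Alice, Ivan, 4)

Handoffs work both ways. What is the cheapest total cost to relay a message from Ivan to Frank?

Checking several routes:
Ivan-Dave-Frank: 3 + 1 = 4
Ivan-Dave-Carol-Frank: 3 + 7 + 5 = 15
Ivan-Frank: 8
Shortest: 4.

4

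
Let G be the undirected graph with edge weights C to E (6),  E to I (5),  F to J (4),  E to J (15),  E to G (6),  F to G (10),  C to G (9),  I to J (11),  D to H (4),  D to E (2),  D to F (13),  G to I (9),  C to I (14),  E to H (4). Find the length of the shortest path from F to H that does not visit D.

20

A few of the F→H routes:
F→J→E→H: 4 + 15 + 4 = 23
F→J→I→E→H: 4 + 11 + 5 + 4 = 24
F→G→E→H: 10 + 6 + 4 = 20
The minimum is 20.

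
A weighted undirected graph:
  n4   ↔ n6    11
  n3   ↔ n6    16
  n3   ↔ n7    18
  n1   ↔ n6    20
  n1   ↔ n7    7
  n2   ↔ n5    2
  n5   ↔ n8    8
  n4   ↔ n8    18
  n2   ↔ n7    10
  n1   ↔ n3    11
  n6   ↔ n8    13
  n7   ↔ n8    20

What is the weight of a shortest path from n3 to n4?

27

Checking several routes:
n3→n1→n7→n2→n5→n8→n4: 11 + 7 + 10 + 2 + 8 + 18 = 56
n3→n6→n8→n4: 16 + 13 + 18 = 47
n3→n1→n7→n8→n4: 11 + 7 + 20 + 18 = 56
n3→n1→n6→n4: 11 + 20 + 11 = 42
n3→n6→n4: 16 + 11 = 27
The minimum is 27.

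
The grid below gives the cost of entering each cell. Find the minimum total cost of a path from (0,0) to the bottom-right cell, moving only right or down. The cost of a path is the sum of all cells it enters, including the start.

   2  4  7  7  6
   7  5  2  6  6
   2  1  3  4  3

22

Path (0,0) -> (0,1) -> (1,1) -> (2,1) -> (2,2) -> (2,3) -> (2,4): 2 + 4 + 5 + 1 + 3 + 4 + 3 = 22.
(Top row then right column would cost 35.)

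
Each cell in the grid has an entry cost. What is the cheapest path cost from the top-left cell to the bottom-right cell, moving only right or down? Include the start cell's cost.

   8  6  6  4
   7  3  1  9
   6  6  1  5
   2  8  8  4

28

Cheapest: r0c0 -> r0c1 -> r1c1 -> r1c2 -> r2c2 -> r2c3 -> r3c3
  8 + 6 + 3 + 1 + 1 + 5 + 4 = 28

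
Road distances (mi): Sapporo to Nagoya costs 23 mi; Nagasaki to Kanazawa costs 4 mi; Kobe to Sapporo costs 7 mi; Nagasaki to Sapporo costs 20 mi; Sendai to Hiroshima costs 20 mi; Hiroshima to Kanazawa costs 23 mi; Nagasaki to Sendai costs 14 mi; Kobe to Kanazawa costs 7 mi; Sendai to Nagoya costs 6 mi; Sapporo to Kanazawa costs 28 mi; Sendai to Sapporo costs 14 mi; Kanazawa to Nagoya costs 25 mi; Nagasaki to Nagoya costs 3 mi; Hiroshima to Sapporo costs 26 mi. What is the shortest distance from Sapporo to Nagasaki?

18

Comparing a few candidate routes:
Sapporo -> Nagasaki: 20
Sapporo -> Sendai -> Nagoya -> Nagasaki: 14 + 6 + 3 = 23
Sapporo -> Kobe -> Kanazawa -> Nagasaki: 7 + 7 + 4 = 18
The minimum is 18 mi.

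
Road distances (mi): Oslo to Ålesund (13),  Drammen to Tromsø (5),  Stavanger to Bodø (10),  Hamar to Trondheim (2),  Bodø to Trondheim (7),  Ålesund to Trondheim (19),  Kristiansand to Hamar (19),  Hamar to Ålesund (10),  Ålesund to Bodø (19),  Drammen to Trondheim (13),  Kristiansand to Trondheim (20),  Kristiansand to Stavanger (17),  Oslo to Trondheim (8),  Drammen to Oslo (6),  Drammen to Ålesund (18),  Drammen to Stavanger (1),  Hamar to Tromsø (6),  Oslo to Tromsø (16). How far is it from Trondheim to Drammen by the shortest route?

13

Some routes from Trondheim to Drammen:
Trondheim→Oslo→Drammen: 8 + 6 = 14
Trondheim→Hamar→Tromsø→Drammen: 2 + 6 + 5 = 13
Trondheim→Drammen: 13
Best route has total 13 mi.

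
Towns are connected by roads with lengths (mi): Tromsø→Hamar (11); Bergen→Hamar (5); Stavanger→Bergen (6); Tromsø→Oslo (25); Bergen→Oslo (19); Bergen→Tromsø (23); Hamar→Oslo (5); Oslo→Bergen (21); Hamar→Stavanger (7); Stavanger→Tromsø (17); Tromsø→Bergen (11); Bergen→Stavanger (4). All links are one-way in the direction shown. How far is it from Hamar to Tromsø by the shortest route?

24

Checking several routes:
Hamar -> Stavanger -> Tromsø: 7 + 17 = 24
Hamar -> Oslo -> Bergen -> Stavanger -> Tromsø: 5 + 21 + 4 + 17 = 47
Hamar -> Stavanger -> Bergen -> Tromsø: 7 + 6 + 23 = 36
The minimum is 24 mi.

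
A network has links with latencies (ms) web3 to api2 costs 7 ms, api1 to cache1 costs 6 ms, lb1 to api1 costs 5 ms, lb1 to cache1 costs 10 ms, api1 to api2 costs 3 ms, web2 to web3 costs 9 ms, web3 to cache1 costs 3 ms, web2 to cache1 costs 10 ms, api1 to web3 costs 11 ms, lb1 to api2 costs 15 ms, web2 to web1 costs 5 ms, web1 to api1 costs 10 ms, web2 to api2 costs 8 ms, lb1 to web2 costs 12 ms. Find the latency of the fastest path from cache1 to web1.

15

Some routes from cache1 to web1:
cache1 → api1 → api2 → web2 → web1: 6 + 3 + 8 + 5 = 22
cache1 → web3 → web2 → web1: 3 + 9 + 5 = 17
cache1 → web3 → api2 → api1 → web1: 3 + 7 + 3 + 10 = 23
cache1 → api1 → web1: 6 + 10 = 16
cache1 → web2 → web1: 10 + 5 = 15
Best route has total 15 ms.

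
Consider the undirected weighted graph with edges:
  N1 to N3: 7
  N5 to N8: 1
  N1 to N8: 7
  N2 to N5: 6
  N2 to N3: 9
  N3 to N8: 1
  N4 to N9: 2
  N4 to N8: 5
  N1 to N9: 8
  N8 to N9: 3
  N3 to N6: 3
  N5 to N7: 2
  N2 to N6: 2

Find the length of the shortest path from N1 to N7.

Checking several routes:
N1 - N8 - N5 - N7: 7 + 1 + 2 = 10
N1 - N8 - N3 - N6 - N2 - N5 - N7: 7 + 1 + 3 + 2 + 6 + 2 = 21
N1 - N9 - N4 - N8 - N5 - N7: 8 + 2 + 5 + 1 + 2 = 18
N1 - N9 - N8 - N5 - N7: 8 + 3 + 1 + 2 = 14
N1 - N3 - N8 - N5 - N7: 7 + 1 + 1 + 2 = 11
N1 - N3 - N6 - N2 - N5 - N7: 7 + 3 + 2 + 6 + 2 = 20
Best route has total 10.

10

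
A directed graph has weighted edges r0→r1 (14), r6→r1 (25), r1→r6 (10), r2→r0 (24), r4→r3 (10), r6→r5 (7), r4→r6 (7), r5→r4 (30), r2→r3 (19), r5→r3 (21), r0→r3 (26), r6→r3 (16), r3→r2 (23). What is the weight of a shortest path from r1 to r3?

Routes from r1 to r3:
r1 -> r6 -> r5 -> r3: 10 + 7 + 21 = 38
r1 -> r6 -> r3: 10 + 16 = 26
r1 -> r6 -> r5 -> r4 -> r3: 10 + 7 + 30 + 10 = 57
Shortest: 26.

26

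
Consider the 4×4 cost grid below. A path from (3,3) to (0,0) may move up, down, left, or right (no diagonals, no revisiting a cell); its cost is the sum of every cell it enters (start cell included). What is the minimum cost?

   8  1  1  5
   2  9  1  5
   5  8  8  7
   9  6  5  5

28

Path r3c3 → r2c3 → r1c3 → r1c2 → r0c2 → r0c1 → r0c0: 5 + 7 + 5 + 1 + 1 + 1 + 8 = 28.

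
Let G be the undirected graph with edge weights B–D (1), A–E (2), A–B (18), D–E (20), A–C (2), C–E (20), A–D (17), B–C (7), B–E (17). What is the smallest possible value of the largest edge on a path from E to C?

2

Some routes from E to C:
E -> B -> C: max(17, 7) = 17
E -> A -> C: max(2, 2) = 2
E -> B -> D -> A -> C: max(17, 1, 17, 2) = 17
E -> A -> D -> B -> C: max(2, 17, 1, 7) = 17
The minimum achievable maximum is 2.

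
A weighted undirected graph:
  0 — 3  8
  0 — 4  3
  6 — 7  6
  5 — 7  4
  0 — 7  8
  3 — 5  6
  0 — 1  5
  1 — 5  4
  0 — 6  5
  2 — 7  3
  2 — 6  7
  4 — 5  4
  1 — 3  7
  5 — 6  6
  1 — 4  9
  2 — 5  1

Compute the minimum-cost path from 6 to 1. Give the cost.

A few of the 6→1 routes:
6-0-1: 5 + 5 = 10
6-5-1: 6 + 4 = 10
6-2-5-1: 7 + 1 + 4 = 12
The minimum is 10.

10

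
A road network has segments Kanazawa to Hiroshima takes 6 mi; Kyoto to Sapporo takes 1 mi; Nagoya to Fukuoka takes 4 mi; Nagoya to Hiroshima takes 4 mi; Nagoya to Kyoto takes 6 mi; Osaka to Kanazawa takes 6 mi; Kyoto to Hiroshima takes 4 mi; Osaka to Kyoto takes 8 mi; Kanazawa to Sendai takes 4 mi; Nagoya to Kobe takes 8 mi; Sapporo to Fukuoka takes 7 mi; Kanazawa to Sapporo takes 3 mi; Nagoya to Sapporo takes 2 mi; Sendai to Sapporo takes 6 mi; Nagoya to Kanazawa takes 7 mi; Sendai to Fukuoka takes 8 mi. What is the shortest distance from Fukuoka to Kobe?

12

Checking several routes:
Fukuoka → Sapporo → Kyoto → Nagoya → Kobe: 7 + 1 + 6 + 8 = 22
Fukuoka → Nagoya → Kobe: 4 + 8 = 12
Fukuoka → Sapporo → Nagoya → Kobe: 7 + 2 + 8 = 17
The minimum is 12 mi.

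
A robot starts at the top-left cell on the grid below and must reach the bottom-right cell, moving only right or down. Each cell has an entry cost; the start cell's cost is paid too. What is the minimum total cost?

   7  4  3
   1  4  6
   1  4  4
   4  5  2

19

Path (0,0) -> (1,0) -> (2,0) -> (2,1) -> (2,2) -> (3,2): 7 + 1 + 1 + 4 + 4 + 2 = 19.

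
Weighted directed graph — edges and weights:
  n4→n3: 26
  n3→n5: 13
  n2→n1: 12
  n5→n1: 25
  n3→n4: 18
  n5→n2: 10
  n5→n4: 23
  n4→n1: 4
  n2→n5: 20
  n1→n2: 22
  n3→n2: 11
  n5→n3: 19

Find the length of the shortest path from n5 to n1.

Routes from n5 to n1:
n5 - n2 - n1: 10 + 12 = 22
n5 - n3 - n2 - n1: 19 + 11 + 12 = 42
n5 - n3 - n4 - n1: 19 + 18 + 4 = 41
n5 - n4 - n1: 23 + 4 = 27
n5 - n1: 25
n5 - n4 - n3 - n2 - n1: 23 + 26 + 11 + 12 = 72
Best route has total 22.

22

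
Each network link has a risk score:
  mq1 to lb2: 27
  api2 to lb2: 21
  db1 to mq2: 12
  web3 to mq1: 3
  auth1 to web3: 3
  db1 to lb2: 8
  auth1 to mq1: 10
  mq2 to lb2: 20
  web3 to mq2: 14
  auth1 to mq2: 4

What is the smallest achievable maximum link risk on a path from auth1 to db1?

Checking several routes:
auth1-mq1-web3-mq2-lb2-db1: max(10, 3, 14, 20, 8) = 20
auth1-mq2-db1: max(4, 12) = 12
auth1-mq1-web3-mq2-db1: max(10, 3, 14, 12) = 14
auth1-mq2-lb2-db1: max(4, 20, 8) = 20
auth1-web3-mq2-db1: max(3, 14, 12) = 14
auth1-web3-mq2-lb2-db1: max(3, 14, 20, 8) = 20
Smallest bottleneck: 12.

12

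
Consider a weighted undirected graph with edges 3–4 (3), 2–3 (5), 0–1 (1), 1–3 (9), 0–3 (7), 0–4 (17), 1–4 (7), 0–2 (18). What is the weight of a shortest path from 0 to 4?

Comparing a few candidate routes:
0 -> 3 -> 1 -> 4: 7 + 9 + 7 = 23
0 -> 4: 17
0 -> 1 -> 4: 1 + 7 = 8
0 -> 2 -> 3 -> 4: 18 + 5 + 3 = 26
0 -> 3 -> 4: 7 + 3 = 10
0 -> 1 -> 3 -> 4: 1 + 9 + 3 = 13
Best route has total 8.

8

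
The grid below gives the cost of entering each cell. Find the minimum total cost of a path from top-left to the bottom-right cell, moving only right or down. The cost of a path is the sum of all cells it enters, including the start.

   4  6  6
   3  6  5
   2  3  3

15

Take r0c0 r1c0 r2c0 r2c1 r2c2 for a total of 4 + 3 + 2 + 3 + 3 = 15.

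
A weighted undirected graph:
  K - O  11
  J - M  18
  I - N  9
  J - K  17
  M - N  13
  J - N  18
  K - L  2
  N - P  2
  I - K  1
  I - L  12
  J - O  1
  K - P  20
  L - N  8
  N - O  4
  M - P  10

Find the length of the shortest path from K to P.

12

Checking several routes:
K - I - N - P: 1 + 9 + 2 = 12
K - O - N - P: 11 + 4 + 2 = 17
K - P: 20
K - L - N - P: 2 + 8 + 2 = 12
Best route has total 12.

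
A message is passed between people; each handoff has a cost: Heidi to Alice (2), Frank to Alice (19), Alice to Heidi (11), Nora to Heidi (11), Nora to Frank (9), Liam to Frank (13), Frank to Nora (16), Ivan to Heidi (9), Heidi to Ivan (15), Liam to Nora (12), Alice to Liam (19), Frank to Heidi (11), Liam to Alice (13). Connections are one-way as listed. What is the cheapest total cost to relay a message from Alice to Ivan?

Comparing a few candidate routes:
Alice - Liam - Nora - Heidi - Ivan: 19 + 12 + 11 + 15 = 57
Alice - Liam - Frank - Heidi - Ivan: 19 + 13 + 11 + 15 = 58
Alice - Liam - Nora - Frank - Heidi - Ivan: 19 + 12 + 9 + 11 + 15 = 66
Alice - Heidi - Ivan: 11 + 15 = 26
Shortest: 26.

26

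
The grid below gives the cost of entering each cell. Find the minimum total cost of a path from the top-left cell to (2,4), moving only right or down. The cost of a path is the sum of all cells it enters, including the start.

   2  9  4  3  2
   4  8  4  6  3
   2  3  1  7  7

26

One optimal route is [0,0] → [1,0] → [2,0] → [2,1] → [2,2] → [2,3] → [2,4].
Its cost is 2 + 4 + 2 + 3 + 1 + 7 + 7 = 26.
(Top row then right column would cost 30.)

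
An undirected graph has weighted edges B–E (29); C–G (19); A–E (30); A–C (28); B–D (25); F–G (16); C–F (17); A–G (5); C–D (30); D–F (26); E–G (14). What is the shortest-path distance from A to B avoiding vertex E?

Checking several routes:
A - C - D - B: 28 + 30 + 25 = 83
A - G - F - D - B: 5 + 16 + 26 + 25 = 72
A - G - C - D - B: 5 + 19 + 30 + 25 = 79
Best route has total 72.

72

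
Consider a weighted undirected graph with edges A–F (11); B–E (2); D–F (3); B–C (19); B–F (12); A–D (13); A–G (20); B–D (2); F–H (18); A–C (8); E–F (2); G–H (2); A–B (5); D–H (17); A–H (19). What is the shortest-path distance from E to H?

20

Some routes from E to H:
E-F-D-H: 2 + 3 + 17 = 22
E-F-H: 2 + 18 = 20
E-B-D-H: 2 + 2 + 17 = 21
Shortest: 20.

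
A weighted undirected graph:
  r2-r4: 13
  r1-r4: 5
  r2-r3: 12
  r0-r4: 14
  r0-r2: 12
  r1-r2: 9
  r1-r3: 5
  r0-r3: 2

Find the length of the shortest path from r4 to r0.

12

Checking several routes:
r4→r0: 14
r4→r1→r3→r0: 5 + 5 + 2 = 12
r4→r2→r3→r0: 13 + 12 + 2 = 27
r4→r1→r2→r0: 5 + 9 + 12 = 26
r4→r2→r0: 13 + 12 = 25
The minimum is 12.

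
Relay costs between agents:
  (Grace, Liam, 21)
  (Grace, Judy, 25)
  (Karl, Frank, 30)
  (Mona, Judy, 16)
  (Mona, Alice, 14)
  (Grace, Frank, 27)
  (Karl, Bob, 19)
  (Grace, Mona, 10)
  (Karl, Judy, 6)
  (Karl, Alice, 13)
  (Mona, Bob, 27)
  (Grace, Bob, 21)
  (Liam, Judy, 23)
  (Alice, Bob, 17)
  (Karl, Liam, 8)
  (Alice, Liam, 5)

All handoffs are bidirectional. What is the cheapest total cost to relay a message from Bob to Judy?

Comparing a few candidate routes:
Bob - Karl - Judy: 19 + 6 = 25
Bob - Alice - Liam - Karl - Judy: 17 + 5 + 8 + 6 = 36
Bob - Alice - Liam - Judy: 17 + 5 + 23 = 45
Bob - Grace - Judy: 21 + 25 = 46
Bob - Alice - Karl - Judy: 17 + 13 + 6 = 36
Bob - Mona - Judy: 27 + 16 = 43
The minimum is 25.

25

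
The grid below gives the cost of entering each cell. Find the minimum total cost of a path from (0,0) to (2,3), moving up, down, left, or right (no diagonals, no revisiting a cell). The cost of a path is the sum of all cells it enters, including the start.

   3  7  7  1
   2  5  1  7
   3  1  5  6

20

Take [0,0]→[1,0]→[2,0]→[2,1]→[2,2]→[2,3] for a total of 3 + 2 + 3 + 1 + 5 + 6 = 20.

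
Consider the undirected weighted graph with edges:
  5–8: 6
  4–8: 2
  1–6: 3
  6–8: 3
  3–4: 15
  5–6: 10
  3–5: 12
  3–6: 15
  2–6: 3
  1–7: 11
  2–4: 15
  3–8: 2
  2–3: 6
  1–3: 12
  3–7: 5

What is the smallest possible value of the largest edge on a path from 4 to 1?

3

Comparing a few candidate routes:
4-8-6-2-3-7-1: max(2, 3, 3, 6, 5, 11) = 11
4-8-5-6-1: max(2, 6, 10, 3) = 10
4-8-3-2-6-1: max(2, 2, 6, 3, 3) = 6
4-8-6-1: max(2, 3, 3) = 3
Smallest bottleneck: 3.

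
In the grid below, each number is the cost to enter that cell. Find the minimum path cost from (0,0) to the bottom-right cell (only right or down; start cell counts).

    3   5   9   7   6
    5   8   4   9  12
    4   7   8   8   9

Best path: [0,0]→[1,0]→[2,0]→[2,1]→[2,2]→[2,3]→[2,4]
Cost: 3 + 5 + 4 + 7 + 8 + 8 + 9 = 44

44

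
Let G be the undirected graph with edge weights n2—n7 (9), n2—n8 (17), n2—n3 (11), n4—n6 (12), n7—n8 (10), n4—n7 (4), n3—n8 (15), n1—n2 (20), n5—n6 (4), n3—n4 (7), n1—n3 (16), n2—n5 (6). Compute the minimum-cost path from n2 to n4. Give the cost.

13

A few of the n2→n4 routes:
n2 → n7 → n4: 9 + 4 = 13
n2 → n3 → n4: 11 + 7 = 18
n2 → n8 → n7 → n4: 17 + 10 + 4 = 31
n2 → n5 → n6 → n4: 6 + 4 + 12 = 22
Shortest: 13.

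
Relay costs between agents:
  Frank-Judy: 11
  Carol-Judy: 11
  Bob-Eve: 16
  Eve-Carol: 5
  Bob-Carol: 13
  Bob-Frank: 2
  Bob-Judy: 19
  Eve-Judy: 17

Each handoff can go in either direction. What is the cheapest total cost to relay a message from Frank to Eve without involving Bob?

27

Paths from Frank to Eve avoiding Bob:
Frank -> Judy -> Carol -> Eve: 11 + 11 + 5 = 27
Frank -> Judy -> Eve: 11 + 17 = 28
The minimum is 27.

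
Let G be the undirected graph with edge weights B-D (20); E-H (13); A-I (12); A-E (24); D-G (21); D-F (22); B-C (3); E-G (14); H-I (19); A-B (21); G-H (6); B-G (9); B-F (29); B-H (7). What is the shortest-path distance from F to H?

Comparing a few candidate routes:
F-D-G-H: 22 + 21 + 6 = 49
F-B-G-H: 29 + 9 + 6 = 44
F-B-H: 29 + 7 = 36
The minimum is 36.

36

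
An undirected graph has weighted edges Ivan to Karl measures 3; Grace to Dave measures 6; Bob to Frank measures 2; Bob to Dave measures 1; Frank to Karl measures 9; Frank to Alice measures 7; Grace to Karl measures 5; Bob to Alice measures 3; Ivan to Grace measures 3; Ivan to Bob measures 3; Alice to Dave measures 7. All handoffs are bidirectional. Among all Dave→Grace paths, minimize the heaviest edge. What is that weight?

Some routes from Dave to Grace:
Dave -> Alice -> Bob -> Ivan -> Karl -> Grace: max(7, 3, 3, 3, 5) = 7
Dave -> Bob -> Ivan -> Grace: max(1, 3, 3) = 3
Dave -> Grace: max(6) = 6
Dave -> Bob -> Ivan -> Karl -> Grace: max(1, 3, 3, 5) = 5
The minimum achievable maximum is 3.

3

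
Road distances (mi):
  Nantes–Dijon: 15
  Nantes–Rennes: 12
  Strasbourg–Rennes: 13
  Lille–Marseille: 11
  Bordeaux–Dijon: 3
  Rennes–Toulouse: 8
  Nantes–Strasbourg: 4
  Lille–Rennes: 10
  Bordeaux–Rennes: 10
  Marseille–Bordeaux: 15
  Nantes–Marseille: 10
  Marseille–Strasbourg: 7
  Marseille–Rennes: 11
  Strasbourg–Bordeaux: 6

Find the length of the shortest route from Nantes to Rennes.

12

A few of the Nantes→Rennes routes:
Nantes→Strasbourg→Bordeaux→Rennes: 4 + 6 + 10 = 20
Nantes→Rennes: 12
Nantes→Strasbourg→Marseille→Rennes: 4 + 7 + 11 = 22
Nantes→Strasbourg→Rennes: 4 + 13 = 17
Nantes→Marseille→Rennes: 10 + 11 = 21
Nantes→Dijon→Bordeaux→Rennes: 15 + 3 + 10 = 28
Best route has total 12 mi.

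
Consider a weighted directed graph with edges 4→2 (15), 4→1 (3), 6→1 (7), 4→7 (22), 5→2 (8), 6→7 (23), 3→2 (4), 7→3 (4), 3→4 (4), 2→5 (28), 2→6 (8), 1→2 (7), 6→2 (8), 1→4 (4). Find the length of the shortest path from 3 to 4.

Routes from 3 to 4:
3→2→6→1→4: 4 + 8 + 7 + 4 = 23
3→4: 4
Shortest: 4.

4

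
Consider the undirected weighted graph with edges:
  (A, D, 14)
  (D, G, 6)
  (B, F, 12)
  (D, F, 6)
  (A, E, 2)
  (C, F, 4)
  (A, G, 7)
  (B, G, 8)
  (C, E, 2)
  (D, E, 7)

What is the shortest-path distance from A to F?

A few of the A→F routes:
A → E → D → F: 2 + 7 + 6 = 15
A → G → D → F: 7 + 6 + 6 = 19
A → E → C → F: 2 + 2 + 4 = 8
Shortest: 8.

8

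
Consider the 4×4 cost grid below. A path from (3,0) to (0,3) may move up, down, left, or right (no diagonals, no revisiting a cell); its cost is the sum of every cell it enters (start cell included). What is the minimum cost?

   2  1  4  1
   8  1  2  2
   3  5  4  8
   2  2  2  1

15

Best path: (3,0) (3,1) (2,1) (1,1) (1,2) (1,3) (0,3)
Cost: 2 + 2 + 5 + 1 + 2 + 2 + 1 = 15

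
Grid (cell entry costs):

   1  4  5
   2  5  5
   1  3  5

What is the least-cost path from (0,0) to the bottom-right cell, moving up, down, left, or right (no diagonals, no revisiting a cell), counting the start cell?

Cheapest: r0c0→r1c0→r2c0→r2c1→r2c2
  1 + 2 + 1 + 3 + 5 = 12

12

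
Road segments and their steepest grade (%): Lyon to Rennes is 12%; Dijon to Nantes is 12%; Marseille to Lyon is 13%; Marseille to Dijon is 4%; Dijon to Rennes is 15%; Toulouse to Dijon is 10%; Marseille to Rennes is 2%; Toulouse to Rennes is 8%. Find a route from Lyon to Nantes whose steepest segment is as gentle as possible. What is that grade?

12

Paths from Lyon to Nantes:
Lyon-Marseille-Rennes-Dijon-Nantes: max(13, 2, 15, 12) = 15
Lyon-Rennes-Toulouse-Dijon-Nantes: max(12, 8, 10, 12) = 12
Lyon-Rennes-Marseille-Dijon-Nantes: max(12, 2, 4, 12) = 12
Lyon-Rennes-Dijon-Nantes: max(12, 15, 12) = 15
Lyon-Marseille-Rennes-Toulouse-Dijon-Nantes: max(13, 2, 8, 10, 12) = 13
Lyon-Marseille-Dijon-Nantes: max(13, 4, 12) = 13
The minimum achievable maximum is 12%.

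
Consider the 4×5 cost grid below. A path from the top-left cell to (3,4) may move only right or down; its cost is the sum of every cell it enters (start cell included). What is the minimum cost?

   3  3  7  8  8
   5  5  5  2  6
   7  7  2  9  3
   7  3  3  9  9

Path r0c0→r0c1→r1c1→r1c2→r1c3→r1c4→r2c4→r3c4: 3 + 3 + 5 + 5 + 2 + 6 + 3 + 9 = 36.

36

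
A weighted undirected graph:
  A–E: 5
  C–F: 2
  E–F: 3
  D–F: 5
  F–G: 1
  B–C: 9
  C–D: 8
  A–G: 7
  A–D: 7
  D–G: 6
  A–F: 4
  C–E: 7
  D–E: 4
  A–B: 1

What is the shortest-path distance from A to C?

Some routes from A to C:
A → G → F → C: 7 + 1 + 2 = 10
A → F → C: 4 + 2 = 6
A → B → C: 1 + 9 = 10
A → E → C: 5 + 7 = 12
A → E → F → C: 5 + 3 + 2 = 10
Shortest: 6.

6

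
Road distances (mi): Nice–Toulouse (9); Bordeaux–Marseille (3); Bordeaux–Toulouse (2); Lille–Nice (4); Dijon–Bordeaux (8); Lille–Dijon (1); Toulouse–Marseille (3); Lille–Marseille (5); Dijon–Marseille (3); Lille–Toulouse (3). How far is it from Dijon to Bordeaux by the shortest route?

Checking several routes:
Dijon -> Bordeaux: 8
Dijon -> Marseille -> Bordeaux: 3 + 3 = 6
Dijon -> Lille -> Toulouse -> Bordeaux: 1 + 3 + 2 = 6
Dijon -> Lille -> Marseille -> Bordeaux: 1 + 5 + 3 = 9
Dijon -> Marseille -> Toulouse -> Bordeaux: 3 + 3 + 2 = 8
Best route has total 6 mi.

6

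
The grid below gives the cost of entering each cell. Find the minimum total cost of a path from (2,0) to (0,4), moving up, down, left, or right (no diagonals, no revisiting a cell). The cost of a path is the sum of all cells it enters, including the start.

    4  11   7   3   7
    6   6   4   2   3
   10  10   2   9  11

One optimal route is (2,0) -> (1,0) -> (1,1) -> (1,2) -> (1,3) -> (0,3) -> (0,4).
Its cost is 10 + 6 + 6 + 4 + 2 + 3 + 7 = 38.

38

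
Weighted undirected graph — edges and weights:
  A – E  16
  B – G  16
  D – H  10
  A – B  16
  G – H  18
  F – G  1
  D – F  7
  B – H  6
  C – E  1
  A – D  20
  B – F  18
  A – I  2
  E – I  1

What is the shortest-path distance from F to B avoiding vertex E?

17

Comparing a few candidate routes:
F → G → H → B: 1 + 18 + 6 = 25
F → G → B: 1 + 16 = 17
F → D → H → B: 7 + 10 + 6 = 23
F → B: 18
Shortest: 17.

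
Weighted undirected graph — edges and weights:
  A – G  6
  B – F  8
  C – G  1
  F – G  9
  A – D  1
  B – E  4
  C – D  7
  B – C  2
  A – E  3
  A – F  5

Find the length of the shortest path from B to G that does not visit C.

13

Paths from B to G avoiding C:
B-E-A-F-G: 4 + 3 + 5 + 9 = 21
B-F-G: 8 + 9 = 17
B-F-A-G: 8 + 5 + 6 = 19
B-E-A-G: 4 + 3 + 6 = 13
Best route has total 13.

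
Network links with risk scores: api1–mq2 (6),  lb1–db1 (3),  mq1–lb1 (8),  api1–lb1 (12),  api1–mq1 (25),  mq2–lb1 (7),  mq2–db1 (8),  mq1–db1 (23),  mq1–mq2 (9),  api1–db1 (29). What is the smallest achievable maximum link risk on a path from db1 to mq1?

Checking several routes:
db1 - lb1 - mq2 - mq1: max(3, 7, 9) = 9
db1 - lb1 - mq1: max(3, 8) = 8
db1 - mq2 - lb1 - mq1: max(8, 7, 8) = 8
db1 - mq2 - mq1: max(8, 9) = 9
The minimum achievable maximum is 8.

8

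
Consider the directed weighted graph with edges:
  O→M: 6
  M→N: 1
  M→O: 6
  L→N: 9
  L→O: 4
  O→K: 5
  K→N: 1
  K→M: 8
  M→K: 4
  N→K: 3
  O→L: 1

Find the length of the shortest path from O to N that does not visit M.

Candidate routes:
O-L-N: 1 + 9 = 10
O-K-N: 5 + 1 = 6
The minimum is 6.

6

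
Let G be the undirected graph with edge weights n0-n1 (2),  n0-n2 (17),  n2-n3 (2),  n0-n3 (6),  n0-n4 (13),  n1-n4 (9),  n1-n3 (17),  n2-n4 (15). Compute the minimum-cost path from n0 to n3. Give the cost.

6

Comparing a few candidate routes:
n0 - n3: 6
n0 - n1 - n4 - n2 - n3: 2 + 9 + 15 + 2 = 28
n0 - n2 - n3: 17 + 2 = 19
n0 - n1 - n3: 2 + 17 = 19
The minimum is 6.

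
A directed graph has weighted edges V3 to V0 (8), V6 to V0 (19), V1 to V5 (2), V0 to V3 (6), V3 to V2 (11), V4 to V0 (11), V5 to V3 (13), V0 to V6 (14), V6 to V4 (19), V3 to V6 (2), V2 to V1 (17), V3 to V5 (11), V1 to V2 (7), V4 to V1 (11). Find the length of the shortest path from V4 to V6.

19

Paths from V4 to V6:
V4-V0-V6: 11 + 14 = 25
V4-V1-V5-V3-V0-V6: 11 + 2 + 13 + 8 + 14 = 48
V4-V1-V5-V3-V6: 11 + 2 + 13 + 2 = 28
V4-V0-V3-V6: 11 + 6 + 2 = 19
The minimum is 19.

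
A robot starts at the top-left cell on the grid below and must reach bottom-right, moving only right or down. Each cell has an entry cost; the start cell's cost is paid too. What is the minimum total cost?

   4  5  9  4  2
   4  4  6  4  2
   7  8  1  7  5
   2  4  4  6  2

31

Best path: r0c0 r1c0 r1c1 r1c2 r1c3 r1c4 r2c4 r3c4
Cost: 4 + 4 + 4 + 6 + 4 + 2 + 5 + 2 = 31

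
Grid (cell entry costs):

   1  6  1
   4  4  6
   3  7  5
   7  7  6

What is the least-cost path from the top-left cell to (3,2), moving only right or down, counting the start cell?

25

Best path: (0,0) → (0,1) → (0,2) → (1,2) → (2,2) → (3,2)
Cost: 1 + 6 + 1 + 6 + 5 + 6 = 25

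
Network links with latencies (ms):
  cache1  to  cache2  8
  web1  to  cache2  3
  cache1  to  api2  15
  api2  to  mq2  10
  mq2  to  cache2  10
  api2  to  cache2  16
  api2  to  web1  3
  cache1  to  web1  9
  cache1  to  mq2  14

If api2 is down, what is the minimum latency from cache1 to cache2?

8

Routes from cache1 to cache2 avoiding api2:
cache1 → web1 → cache2: 9 + 3 = 12
cache1 → cache2: 8
cache1 → mq2 → cache2: 14 + 10 = 24
Shortest: 8 ms.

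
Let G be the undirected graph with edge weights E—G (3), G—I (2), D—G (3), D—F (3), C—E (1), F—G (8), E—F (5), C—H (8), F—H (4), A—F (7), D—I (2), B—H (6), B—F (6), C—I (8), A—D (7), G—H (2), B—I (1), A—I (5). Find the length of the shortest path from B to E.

6

Checking several routes:
B → I → G → E: 1 + 2 + 3 = 6
B → I → C → E: 1 + 8 + 1 = 10
B → I → D → G → E: 1 + 2 + 3 + 3 = 9
Shortest: 6.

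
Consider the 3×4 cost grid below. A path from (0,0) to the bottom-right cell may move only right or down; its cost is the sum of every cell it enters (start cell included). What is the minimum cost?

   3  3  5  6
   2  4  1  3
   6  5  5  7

20

One optimal route is r0c0 → r1c0 → r1c1 → r1c2 → r1c3 → r2c3.
Its cost is 3 + 2 + 4 + 1 + 3 + 7 = 20.
(Top row then right column would cost 27.)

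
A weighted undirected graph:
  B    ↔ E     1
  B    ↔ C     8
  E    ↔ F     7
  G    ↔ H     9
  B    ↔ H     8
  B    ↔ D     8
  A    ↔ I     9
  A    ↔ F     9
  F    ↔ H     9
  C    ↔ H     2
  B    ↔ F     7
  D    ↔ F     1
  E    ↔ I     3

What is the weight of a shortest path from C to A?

20

Some routes from C to A:
C→B→E→I→A: 8 + 1 + 3 + 9 = 21
C→B→F→A: 8 + 7 + 9 = 24
C→H→B→E→I→A: 2 + 8 + 1 + 3 + 9 = 23
C→H→F→A: 2 + 9 + 9 = 20
Best route has total 20.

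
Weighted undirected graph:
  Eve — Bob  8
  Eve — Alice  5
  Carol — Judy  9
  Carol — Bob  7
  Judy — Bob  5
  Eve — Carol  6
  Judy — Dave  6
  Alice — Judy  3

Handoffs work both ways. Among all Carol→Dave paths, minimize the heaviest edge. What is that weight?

Candidate routes:
Carol→Eve→Alice→Judy→Dave: max(6, 5, 3, 6) = 6
Carol→Judy→Dave: max(9, 6) = 9
Carol→Bob→Judy→Dave: max(7, 5, 6) = 7
Carol→Bob→Eve→Alice→Judy→Dave: max(7, 8, 5, 3, 6) = 8
Carol→Eve→Bob→Judy→Dave: max(6, 8, 5, 6) = 8
The minimum achievable maximum is 6.

6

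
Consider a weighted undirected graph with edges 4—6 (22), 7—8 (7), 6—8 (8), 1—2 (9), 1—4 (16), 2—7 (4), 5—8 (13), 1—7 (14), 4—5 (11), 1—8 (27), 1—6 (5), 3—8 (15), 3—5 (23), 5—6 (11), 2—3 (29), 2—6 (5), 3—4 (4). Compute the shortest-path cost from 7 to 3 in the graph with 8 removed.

33

A few of the 7→3 routes:
7→1→4→3: 14 + 16 + 4 = 34
7→2→6→4→3: 4 + 5 + 22 + 4 = 35
7→2→1→4→3: 4 + 9 + 16 + 4 = 33
7→2→6→5→4→3: 4 + 5 + 11 + 11 + 4 = 35
7→2→3: 4 + 29 = 33
7→2→6→1→4→3: 4 + 5 + 5 + 16 + 4 = 34
Best route has total 33.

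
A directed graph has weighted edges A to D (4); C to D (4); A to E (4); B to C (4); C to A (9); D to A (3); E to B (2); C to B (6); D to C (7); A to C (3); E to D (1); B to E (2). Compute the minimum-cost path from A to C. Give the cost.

3

Routes from A to C:
A -> C: 3
A -> D -> C: 4 + 7 = 11
A -> E -> D -> C: 4 + 1 + 7 = 12
A -> E -> B -> C: 4 + 2 + 4 = 10
Best route has total 3.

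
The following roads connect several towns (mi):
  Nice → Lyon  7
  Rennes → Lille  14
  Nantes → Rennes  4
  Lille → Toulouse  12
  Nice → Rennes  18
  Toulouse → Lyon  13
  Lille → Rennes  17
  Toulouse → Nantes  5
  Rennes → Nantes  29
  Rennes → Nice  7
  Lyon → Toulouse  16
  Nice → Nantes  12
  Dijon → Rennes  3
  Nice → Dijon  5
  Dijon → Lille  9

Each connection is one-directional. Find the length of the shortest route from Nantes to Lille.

18

Candidate routes:
Nantes → Rennes → Lille: 4 + 14 = 18
Nantes → Rennes → Nice → Dijon → Lille: 4 + 7 + 5 + 9 = 25
The minimum is 18 mi.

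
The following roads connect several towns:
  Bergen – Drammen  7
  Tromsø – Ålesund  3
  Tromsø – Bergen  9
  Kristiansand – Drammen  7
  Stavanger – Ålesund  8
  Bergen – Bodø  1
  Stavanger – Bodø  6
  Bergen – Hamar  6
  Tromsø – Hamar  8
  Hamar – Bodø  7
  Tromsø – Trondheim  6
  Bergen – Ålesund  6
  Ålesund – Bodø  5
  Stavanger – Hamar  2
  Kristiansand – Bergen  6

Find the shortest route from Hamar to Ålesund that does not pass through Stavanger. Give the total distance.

11

Some routes from Hamar to Ålesund avoiding Stavanger:
Hamar→Bodø→Ålesund: 7 + 5 = 12
Hamar→Tromsø→Ålesund: 8 + 3 = 11
Hamar→Bergen→Ålesund: 6 + 6 = 12
Hamar→Bergen→Bodø→Ålesund: 6 + 1 + 5 = 12
The minimum is 11.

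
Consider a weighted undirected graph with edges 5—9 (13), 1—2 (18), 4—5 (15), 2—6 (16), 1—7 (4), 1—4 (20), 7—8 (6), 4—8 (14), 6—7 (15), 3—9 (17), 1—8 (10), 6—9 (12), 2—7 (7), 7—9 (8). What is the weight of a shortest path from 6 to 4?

Some routes from 6 to 4:
6 - 7 - 8 - 4: 15 + 6 + 14 = 35
6 - 7 - 1 - 8 - 4: 15 + 4 + 10 + 14 = 43
6 - 7 - 1 - 4: 15 + 4 + 20 = 39
6 - 9 - 7 - 8 - 4: 12 + 8 + 6 + 14 = 40
6 - 9 - 5 - 4: 12 + 13 + 15 = 40
The minimum is 35.

35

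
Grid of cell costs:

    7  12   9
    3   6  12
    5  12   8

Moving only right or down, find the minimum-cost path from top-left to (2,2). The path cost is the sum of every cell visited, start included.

35

Path (0,0) → (1,0) → (2,0) → (2,1) → (2,2): 7 + 3 + 5 + 12 + 8 = 35.
For comparison, the top-then-right route costs 48.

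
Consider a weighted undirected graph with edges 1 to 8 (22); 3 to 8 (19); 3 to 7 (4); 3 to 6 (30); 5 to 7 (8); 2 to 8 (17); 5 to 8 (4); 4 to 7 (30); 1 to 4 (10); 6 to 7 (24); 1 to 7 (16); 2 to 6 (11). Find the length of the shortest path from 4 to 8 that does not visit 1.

Paths from 4 to 8 avoiding 1:
4 -> 7 -> 6 -> 3 -> 8: 30 + 24 + 30 + 19 = 103
4 -> 7 -> 3 -> 8: 30 + 4 + 19 = 53
4 -> 7 -> 6 -> 2 -> 8: 30 + 24 + 11 + 17 = 82
4 -> 7 -> 3 -> 6 -> 2 -> 8: 30 + 4 + 30 + 11 + 17 = 92
4 -> 7 -> 5 -> 8: 30 + 8 + 4 = 42
Shortest: 42.

42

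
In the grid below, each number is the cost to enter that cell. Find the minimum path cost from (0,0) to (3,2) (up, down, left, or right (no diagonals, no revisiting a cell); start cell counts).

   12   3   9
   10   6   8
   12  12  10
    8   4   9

Cheapest: [0,0]→[0,1]→[1,1]→[2,1]→[3,1]→[3,2]
  12 + 3 + 6 + 12 + 4 + 9 = 46

46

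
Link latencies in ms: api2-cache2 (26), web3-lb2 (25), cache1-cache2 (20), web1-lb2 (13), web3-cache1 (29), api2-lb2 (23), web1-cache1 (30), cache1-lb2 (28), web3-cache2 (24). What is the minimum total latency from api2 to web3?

48

A few of the api2→web3 routes:
api2→lb2→web3: 23 + 25 = 48
api2→cache2→web3: 26 + 24 = 50
api2→lb2→cache1→web3: 23 + 28 + 29 = 80
api2→cache2→cache1→web3: 26 + 20 + 29 = 75
The minimum is 48 ms.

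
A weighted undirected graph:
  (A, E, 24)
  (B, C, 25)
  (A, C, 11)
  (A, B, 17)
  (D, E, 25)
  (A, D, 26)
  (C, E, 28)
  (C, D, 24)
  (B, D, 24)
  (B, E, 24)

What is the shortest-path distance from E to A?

Checking several routes:
E - B - A: 24 + 17 = 41
E - C - A: 28 + 11 = 39
E - A: 24
Best route has total 24.

24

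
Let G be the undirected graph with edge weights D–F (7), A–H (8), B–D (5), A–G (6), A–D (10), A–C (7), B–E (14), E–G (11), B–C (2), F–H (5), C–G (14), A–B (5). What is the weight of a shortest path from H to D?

A few of the H→D routes:
H -> A -> D: 8 + 10 = 18
H -> F -> D: 5 + 7 = 12
H -> A -> B -> D: 8 + 5 + 5 = 18
Best route has total 12.

12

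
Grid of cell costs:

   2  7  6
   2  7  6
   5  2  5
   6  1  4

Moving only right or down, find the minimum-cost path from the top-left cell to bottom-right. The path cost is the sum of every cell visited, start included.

Cheapest: (0,0)→(1,0)→(2,0)→(2,1)→(3,1)→(3,2)
  2 + 2 + 5 + 2 + 1 + 4 = 16

16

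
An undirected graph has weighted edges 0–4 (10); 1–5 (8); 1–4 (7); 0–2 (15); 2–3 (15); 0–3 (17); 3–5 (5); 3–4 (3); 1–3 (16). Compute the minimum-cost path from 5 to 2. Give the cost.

20

Checking several routes:
5 - 3 - 2: 5 + 15 = 20
5 - 3 - 4 - 0 - 2: 5 + 3 + 10 + 15 = 33
5 - 1 - 3 - 2: 8 + 16 + 15 = 39
5 - 3 - 0 - 2: 5 + 17 + 15 = 37
5 - 1 - 4 - 0 - 2: 8 + 7 + 10 + 15 = 40
5 - 1 - 4 - 3 - 2: 8 + 7 + 3 + 15 = 33
The minimum is 20.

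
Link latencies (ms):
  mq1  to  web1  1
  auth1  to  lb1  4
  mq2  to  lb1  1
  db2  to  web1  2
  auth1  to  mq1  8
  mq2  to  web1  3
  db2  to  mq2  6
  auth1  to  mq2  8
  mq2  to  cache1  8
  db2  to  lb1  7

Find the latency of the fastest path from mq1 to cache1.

Checking several routes:
mq1 -> web1 -> db2 -> lb1 -> mq2 -> cache1: 1 + 2 + 7 + 1 + 8 = 19
mq1 -> web1 -> db2 -> mq2 -> cache1: 1 + 2 + 6 + 8 = 17
mq1 -> auth1 -> lb1 -> mq2 -> cache1: 8 + 4 + 1 + 8 = 21
mq1 -> web1 -> db2 -> lb1 -> auth1 -> mq2 -> cache1: 1 + 2 + 7 + 4 + 8 + 8 = 30
mq1 -> auth1 -> mq2 -> cache1: 8 + 8 + 8 = 24
mq1 -> web1 -> mq2 -> cache1: 1 + 3 + 8 = 12
Best route has total 12 ms.

12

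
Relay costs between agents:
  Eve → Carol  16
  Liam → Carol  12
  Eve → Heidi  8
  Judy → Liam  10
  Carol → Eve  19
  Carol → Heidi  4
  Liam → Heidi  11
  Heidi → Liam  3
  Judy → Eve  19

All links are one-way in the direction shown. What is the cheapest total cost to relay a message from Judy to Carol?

22

Candidate routes:
Judy → Liam → Carol: 10 + 12 = 22
Judy → Eve → Carol: 19 + 16 = 35
Judy → Eve → Heidi → Liam → Carol: 19 + 8 + 3 + 12 = 42
Best route has total 22.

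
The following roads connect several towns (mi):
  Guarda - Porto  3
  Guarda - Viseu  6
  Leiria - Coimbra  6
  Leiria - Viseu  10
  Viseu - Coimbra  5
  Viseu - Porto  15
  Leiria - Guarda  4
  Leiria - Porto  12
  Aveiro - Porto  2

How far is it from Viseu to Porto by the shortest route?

9

Checking several routes:
Viseu-Coimbra-Leiria-Guarda-Porto: 5 + 6 + 4 + 3 = 18
Viseu-Guarda-Porto: 6 + 3 = 9
Viseu-Leiria-Porto: 10 + 12 = 22
Viseu-Porto: 15
Viseu-Guarda-Leiria-Porto: 6 + 4 + 12 = 22
Viseu-Leiria-Guarda-Porto: 10 + 4 + 3 = 17
The minimum is 9 mi.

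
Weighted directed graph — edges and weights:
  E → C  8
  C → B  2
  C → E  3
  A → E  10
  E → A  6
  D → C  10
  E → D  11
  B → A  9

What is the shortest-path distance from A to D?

Routes from A to D:
A - E - D: 10 + 11 = 21
Best route has total 21.

21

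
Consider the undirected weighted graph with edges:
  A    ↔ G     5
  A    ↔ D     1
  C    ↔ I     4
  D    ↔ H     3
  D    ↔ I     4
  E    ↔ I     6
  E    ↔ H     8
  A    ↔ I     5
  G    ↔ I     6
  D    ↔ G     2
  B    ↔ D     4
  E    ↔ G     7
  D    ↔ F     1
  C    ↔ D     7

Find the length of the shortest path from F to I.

5

Comparing a few candidate routes:
F -> D -> C -> I: 1 + 7 + 4 = 12
F -> D -> A -> I: 1 + 1 + 5 = 7
F -> D -> G -> I: 1 + 2 + 6 = 9
F -> D -> I: 1 + 4 = 5
The minimum is 5.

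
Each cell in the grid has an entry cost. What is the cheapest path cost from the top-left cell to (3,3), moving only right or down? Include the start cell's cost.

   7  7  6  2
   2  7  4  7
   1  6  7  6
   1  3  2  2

18

Path [0,0] -> [1,0] -> [2,0] -> [3,0] -> [3,1] -> [3,2] -> [3,3]: 7 + 2 + 1 + 1 + 3 + 2 + 2 = 18.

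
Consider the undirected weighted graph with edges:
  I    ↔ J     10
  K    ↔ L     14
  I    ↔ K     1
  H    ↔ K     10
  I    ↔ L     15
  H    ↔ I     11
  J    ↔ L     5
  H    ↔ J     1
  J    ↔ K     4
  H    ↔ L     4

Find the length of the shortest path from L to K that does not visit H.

Candidate routes:
L - J - K: 5 + 4 = 9
L - I - K: 15 + 1 = 16
L - J - I - K: 5 + 10 + 1 = 16
L - I - J - K: 15 + 10 + 4 = 29
L - K: 14
Best route has total 9.

9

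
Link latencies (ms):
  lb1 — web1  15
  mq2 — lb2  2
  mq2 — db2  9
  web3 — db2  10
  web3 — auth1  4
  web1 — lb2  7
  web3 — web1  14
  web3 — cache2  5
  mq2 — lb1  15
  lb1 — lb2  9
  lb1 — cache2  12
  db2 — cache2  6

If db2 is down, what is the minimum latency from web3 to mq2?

Some routes from web3 to mq2 avoiding db2:
web3 -> web1 -> lb2 -> mq2: 14 + 7 + 2 = 23
web3 -> web1 -> lb1 -> lb2 -> mq2: 14 + 15 + 9 + 2 = 40
web3 -> cache2 -> lb1 -> lb2 -> mq2: 5 + 12 + 9 + 2 = 28
web3 -> web1 -> lb1 -> mq2: 14 + 15 + 15 = 44
web3 -> cache2 -> lb1 -> web1 -> lb2 -> mq2: 5 + 12 + 15 + 7 + 2 = 41
web3 -> cache2 -> lb1 -> mq2: 5 + 12 + 15 = 32
The minimum is 23 ms.

23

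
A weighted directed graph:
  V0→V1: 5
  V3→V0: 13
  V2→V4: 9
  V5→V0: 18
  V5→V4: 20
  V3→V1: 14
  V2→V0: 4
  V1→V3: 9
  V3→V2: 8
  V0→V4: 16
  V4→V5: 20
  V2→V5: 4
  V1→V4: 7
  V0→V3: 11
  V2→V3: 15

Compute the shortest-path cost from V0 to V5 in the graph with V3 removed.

32

Routes from V0 to V5 avoiding V3:
V0 -> V4 -> V5: 16 + 20 = 36
V0 -> V1 -> V4 -> V5: 5 + 7 + 20 = 32
The minimum is 32.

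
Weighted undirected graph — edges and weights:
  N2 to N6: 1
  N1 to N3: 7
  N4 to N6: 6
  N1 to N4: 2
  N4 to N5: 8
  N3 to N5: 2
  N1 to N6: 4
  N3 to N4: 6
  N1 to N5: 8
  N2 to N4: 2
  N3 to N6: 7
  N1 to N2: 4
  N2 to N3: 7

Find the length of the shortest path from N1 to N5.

Checking several routes:
N1 -> N5: 8
N1 -> N6 -> N3 -> N5: 4 + 7 + 2 = 13
N1 -> N4 -> N3 -> N5: 2 + 6 + 2 = 10
N1 -> N2 -> N3 -> N5: 4 + 7 + 2 = 13
N1 -> N4 -> N5: 2 + 8 = 10
N1 -> N3 -> N5: 7 + 2 = 9
Shortest: 8.

8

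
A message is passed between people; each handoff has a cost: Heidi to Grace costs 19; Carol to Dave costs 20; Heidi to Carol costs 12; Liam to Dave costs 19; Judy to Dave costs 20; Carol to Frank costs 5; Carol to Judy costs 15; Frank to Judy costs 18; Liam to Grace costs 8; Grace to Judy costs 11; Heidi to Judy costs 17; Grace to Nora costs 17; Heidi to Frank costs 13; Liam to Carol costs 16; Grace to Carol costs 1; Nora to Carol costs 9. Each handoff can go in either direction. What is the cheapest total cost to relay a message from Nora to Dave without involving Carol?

Routes from Nora to Dave avoiding Carol:
Nora-Grace-Heidi-Judy-Dave: 17 + 19 + 17 + 20 = 73
Nora-Grace-Judy-Dave: 17 + 11 + 20 = 48
Nora-Grace-Liam-Dave: 17 + 8 + 19 = 44
Nora-Grace-Heidi-Frank-Judy-Dave: 17 + 19 + 13 + 18 + 20 = 87
The minimum is 44.

44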